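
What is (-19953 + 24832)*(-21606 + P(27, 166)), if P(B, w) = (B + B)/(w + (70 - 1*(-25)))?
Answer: -3057025272/29 ≈ -1.0541e+8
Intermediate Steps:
P(B, w) = 2*B/(95 + w) (P(B, w) = (2*B)/(w + (70 + 25)) = (2*B)/(w + 95) = (2*B)/(95 + w) = 2*B/(95 + w))
(-19953 + 24832)*(-21606 + P(27, 166)) = (-19953 + 24832)*(-21606 + 2*27/(95 + 166)) = 4879*(-21606 + 2*27/261) = 4879*(-21606 + 2*27*(1/261)) = 4879*(-21606 + 6/29) = 4879*(-626568/29) = -3057025272/29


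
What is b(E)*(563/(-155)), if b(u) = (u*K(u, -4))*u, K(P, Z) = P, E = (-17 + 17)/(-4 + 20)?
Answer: 0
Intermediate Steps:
E = 0 (E = 0/16 = 0*(1/16) = 0)
b(u) = u³ (b(u) = (u*u)*u = u²*u = u³)
b(E)*(563/(-155)) = 0³*(563/(-155)) = 0*(563*(-1/155)) = 0*(-563/155) = 0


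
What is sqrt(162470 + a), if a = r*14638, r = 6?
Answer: sqrt(250298) ≈ 500.30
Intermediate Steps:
a = 87828 (a = 6*14638 = 87828)
sqrt(162470 + a) = sqrt(162470 + 87828) = sqrt(250298)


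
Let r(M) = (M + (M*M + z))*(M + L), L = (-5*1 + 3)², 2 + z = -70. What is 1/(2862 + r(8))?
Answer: 1/2862 ≈ 0.00034941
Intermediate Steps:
z = -72 (z = -2 - 70 = -72)
L = 4 (L = (-5 + 3)² = (-2)² = 4)
r(M) = (4 + M)*(-72 + M + M²) (r(M) = (M + (M*M - 72))*(M + 4) = (M + (M² - 72))*(4 + M) = (M + (-72 + M²))*(4 + M) = (-72 + M + M²)*(4 + M) = (4 + M)*(-72 + M + M²))
1/(2862 + r(8)) = 1/(2862 + (-288 + 8³ - 68*8 + 5*8²)) = 1/(2862 + (-288 + 512 - 544 + 5*64)) = 1/(2862 + (-288 + 512 - 544 + 320)) = 1/(2862 + 0) = 1/2862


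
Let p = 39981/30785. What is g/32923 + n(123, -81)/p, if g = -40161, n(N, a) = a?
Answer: -2536423512/39887711 ≈ -63.589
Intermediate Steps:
p = 39981/30785 (p = 39981*(1/30785) = 39981/30785 ≈ 1.2987)
g/32923 + n(123, -81)/p = -40161/32923 - 81/39981/30785 = -40161*1/32923 - 81*30785/39981 = -3651/2993 - 831195/13327 = -2536423512/39887711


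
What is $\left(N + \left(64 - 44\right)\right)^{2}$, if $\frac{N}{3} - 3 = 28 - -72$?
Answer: $108241$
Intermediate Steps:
$N = 309$ ($N = 9 + 3 \left(28 - -72\right) = 9 + 3 \left(28 + 72\right) = 9 + 3 \cdot 100 = 9 + 300 = 309$)
$\left(N + \left(64 - 44\right)\right)^{2} = \left(309 + \left(64 - 44\right)\right)^{2} = \left(309 + 20\right)^{2} = 329^{2} = 108241$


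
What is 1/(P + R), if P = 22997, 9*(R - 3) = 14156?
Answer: 9/221156 ≈ 4.0695e-5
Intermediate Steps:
R = 14183/9 (R = 3 + (⅑)*14156 = 3 + 14156/9 = 14183/9 ≈ 1575.9)
1/(P + R) = 1/(22997 + 14183/9) = 1/(221156/9) = 9/221156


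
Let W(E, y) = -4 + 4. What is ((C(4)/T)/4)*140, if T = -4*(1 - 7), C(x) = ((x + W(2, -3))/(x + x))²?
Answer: 35/96 ≈ 0.36458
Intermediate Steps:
W(E, y) = 0
C(x) = ¼ (C(x) = ((x + 0)/(x + x))² = (x/((2*x)))² = (x*(1/(2*x)))² = (½)² = ¼)
T = 24 (T = -4*(-6) = 24)
((C(4)/T)/4)*140 = (((¼)/24)/4)*140 = (((¼)*(1/24))/4)*140 = ((¼)*(1/96))*140 = (1/384)*140 = 35/96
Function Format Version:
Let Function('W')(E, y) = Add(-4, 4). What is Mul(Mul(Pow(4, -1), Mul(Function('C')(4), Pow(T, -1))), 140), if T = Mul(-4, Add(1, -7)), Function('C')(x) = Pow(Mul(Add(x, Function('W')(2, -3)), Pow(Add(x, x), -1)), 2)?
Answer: Rational(35, 96) ≈ 0.36458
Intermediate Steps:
Function('W')(E, y) = 0
Function('C')(x) = Rational(1, 4) (Function('C')(x) = Pow(Mul(Add(x, 0), Pow(Add(x, x), -1)), 2) = Pow(Mul(x, Pow(Mul(2, x), -1)), 2) = Pow(Mul(x, Mul(Rational(1, 2), Pow(x, -1))), 2) = Pow(Rational(1, 2), 2) = Rational(1, 4))
T = 24 (T = Mul(-4, -6) = 24)
Mul(Mul(Pow(4, -1), Mul(Function('C')(4), Pow(T, -1))), 140) = Mul(Mul(Pow(4, -1), Mul(Rational(1, 4), Pow(24, -1))), 140) = Mul(Mul(Rational(1, 4), Mul(Rational(1, 4), Rational(1, 24))), 140) = Mul(Mul(Rational(1, 4), Rational(1, 96)), 140) = Mul(Rational(1, 384), 140) = Rational(35, 96)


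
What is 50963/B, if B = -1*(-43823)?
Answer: 50963/43823 ≈ 1.1629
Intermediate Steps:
B = 43823
50963/B = 50963/43823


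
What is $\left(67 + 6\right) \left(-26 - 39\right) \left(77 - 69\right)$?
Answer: $-37960$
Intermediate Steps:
$\left(67 + 6\right) \left(-26 - 39\right) \left(77 - 69\right) = 73 \left(\left(-65\right) 8\right) = 73 \left(-520\right) = -37960$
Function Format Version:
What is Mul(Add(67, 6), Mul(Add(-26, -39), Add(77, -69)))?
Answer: -37960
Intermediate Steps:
Mul(Add(67, 6), Mul(Add(-26, -39), Add(77, -69))) = Mul(73, Mul(-65, 8)) = Mul(73, -520) = -37960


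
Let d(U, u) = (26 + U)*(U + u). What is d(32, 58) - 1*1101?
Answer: 4119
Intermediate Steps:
d(32, 58) - 1*1101 = (32² + 26*32 + 26*58 + 32*58) - 1*1101 = (1024 + 832 + 1508 + 1856) - 1101 = 5220 - 1101 = 4119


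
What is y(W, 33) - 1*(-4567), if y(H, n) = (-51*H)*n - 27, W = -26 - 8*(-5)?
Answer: -19022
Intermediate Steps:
W = 14 (W = -26 - 1*(-40) = -26 + 40 = 14)
y(H, n) = -27 - 51*H*n (y(H, n) = -51*H*n - 27 = -27 - 51*H*n)
y(W, 33) - 1*(-4567) = (-27 - 51*14*33) - 1*(-4567) = (-27 - 23562) + 4567 = -23589 + 4567 = -19022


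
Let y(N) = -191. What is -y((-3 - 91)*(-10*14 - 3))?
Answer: 191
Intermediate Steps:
-y((-3 - 91)*(-10*14 - 3)) = -1*(-191) = 191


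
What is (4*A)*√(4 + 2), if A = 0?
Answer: 0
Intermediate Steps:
(4*A)*√(4 + 2) = (4*0)*√(4 + 2) = 0*√6 = 0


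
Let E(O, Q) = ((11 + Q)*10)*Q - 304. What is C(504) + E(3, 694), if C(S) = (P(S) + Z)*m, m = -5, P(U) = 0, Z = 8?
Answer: 4892356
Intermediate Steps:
E(O, Q) = -304 + Q*(110 + 10*Q) (E(O, Q) = (110 + 10*Q)*Q - 304 = Q*(110 + 10*Q) - 304 = -304 + Q*(110 + 10*Q))
C(S) = -40 (C(S) = (0 + 8)*(-5) = 8*(-5) = -40)
C(504) + E(3, 694) = -40 + (-304 + 10*694**2 + 110*694) = -40 + (-304 + 10*481636 + 76340) = -40 + (-304 + 4816360 + 76340) = -40 + 4892396 = 4892356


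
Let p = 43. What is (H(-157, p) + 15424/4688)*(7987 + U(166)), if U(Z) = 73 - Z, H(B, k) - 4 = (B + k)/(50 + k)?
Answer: 434817308/9083 ≈ 47872.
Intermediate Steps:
H(B, k) = 4 + (B + k)/(50 + k)
(H(-157, p) + 15424/4688)*(7987 + U(166)) = ((200 - 157 + 5*43)/(50 + 43) + 15424/4688)*(7987 + (73 - 1*166)) = ((200 - 157 + 215)/93 + 15424*(1/4688))*(7987 + (73 - 166)) = ((1/93)*258 + 964/293)*(7987 - 93) = (86/31 + 964/293)*7894 = (55082/9083)*7894 = 434817308/9083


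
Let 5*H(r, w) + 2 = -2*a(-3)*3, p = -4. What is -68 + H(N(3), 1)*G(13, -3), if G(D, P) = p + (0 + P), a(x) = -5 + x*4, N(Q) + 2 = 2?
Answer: -208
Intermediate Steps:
N(Q) = 0 (N(Q) = -2 + 2 = 0)
a(x) = -5 + 4*x
G(D, P) = -4 + P (G(D, P) = -4 + (0 + P) = -4 + P)
H(r, w) = 20 (H(r, w) = -2/5 + (-2*(-5 + 4*(-3))*3)/5 = -2/5 + (-2*(-5 - 12)*3)/5 = -2/5 + (-2*(-17)*3)/5 = -2/5 + (34*3)/5 = -2/5 + (1/5)*102 = -2/5 + 102/5 = 20)
-68 + H(N(3), 1)*G(13, -3) = -68 + 20*(-4 - 3) = -68 + 20*(-7) = -68 - 140 = -208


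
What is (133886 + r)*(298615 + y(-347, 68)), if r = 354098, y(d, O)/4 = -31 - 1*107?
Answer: 145449974992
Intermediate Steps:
y(d, O) = -552 (y(d, O) = 4*(-31 - 1*107) = 4*(-31 - 107) = 4*(-138) = -552)
(133886 + r)*(298615 + y(-347, 68)) = (133886 + 354098)*(298615 - 552) = 487984*298063 = 145449974992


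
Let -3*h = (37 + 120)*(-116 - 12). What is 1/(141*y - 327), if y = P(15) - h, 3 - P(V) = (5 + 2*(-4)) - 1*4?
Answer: -1/943429 ≈ -1.0600e-6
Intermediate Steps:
h = 20096/3 (h = -(37 + 120)*(-116 - 12)/3 = -157*(-128)/3 = -1/3*(-20096) = 20096/3 ≈ 6698.7)
P(V) = 10 (P(V) = 3 - ((5 + 2*(-4)) - 1*4) = 3 - ((5 - 8) - 4) = 3 - (-3 - 4) = 3 - 1*(-7) = 3 + 7 = 10)
y = -20066/3 (y = 10 - 1*20096/3 = 10 - 20096/3 = -20066/3 ≈ -6688.7)
1/(141*y - 327) = 1/(141*(-20066/3) - 327) = 1/(-943102 - 327) = 1/(-943429) = -1/943429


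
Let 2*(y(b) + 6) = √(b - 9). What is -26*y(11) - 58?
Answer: 98 - 13*√2 ≈ 79.615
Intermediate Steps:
y(b) = -6 + √(-9 + b)/2 (y(b) = -6 + √(b - 9)/2 = -6 + √(-9 + b)/2)
-26*y(11) - 58 = -26*(-6 + √(-9 + 11)/2) - 58 = -26*(-6 + √2/2) - 58 = (156 - 13*√2) - 58 = 98 - 13*√2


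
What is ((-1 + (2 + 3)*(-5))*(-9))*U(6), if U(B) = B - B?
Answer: 0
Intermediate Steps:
U(B) = 0
((-1 + (2 + 3)*(-5))*(-9))*U(6) = ((-1 + (2 + 3)*(-5))*(-9))*0 = ((-1 + 5*(-5))*(-9))*0 = ((-1 - 25)*(-9))*0 = -26*(-9)*0 = 234*0 = 0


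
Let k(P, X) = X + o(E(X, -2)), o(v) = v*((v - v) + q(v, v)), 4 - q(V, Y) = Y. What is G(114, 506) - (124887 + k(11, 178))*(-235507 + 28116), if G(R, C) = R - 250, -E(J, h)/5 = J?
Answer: -139075367781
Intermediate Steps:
q(V, Y) = 4 - Y
E(J, h) = -5*J
o(v) = v*(4 - v) (o(v) = v*((v - v) + (4 - v)) = v*(0 + (4 - v)) = v*(4 - v))
k(P, X) = X - 5*X*(4 + 5*X) (k(P, X) = X + (-5*X)*(4 - (-5)*X) = X + (-5*X)*(4 + 5*X) = X - 5*X*(4 + 5*X))
G(R, C) = -250 + R
G(114, 506) - (124887 + k(11, 178))*(-235507 + 28116) = (-250 + 114) - (124887 + 178*(-19 - 25*178))*(-235507 + 28116) = -136 - (124887 + 178*(-19 - 4450))*(-207391) = -136 - (124887 + 178*(-4469))*(-207391) = -136 - (124887 - 795482)*(-207391) = -136 - (-670595)*(-207391) = -136 - 1*139075367645 = -136 - 139075367645 = -139075367781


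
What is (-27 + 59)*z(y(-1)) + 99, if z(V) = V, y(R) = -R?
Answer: 131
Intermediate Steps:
(-27 + 59)*z(y(-1)) + 99 = (-27 + 59)*(-1*(-1)) + 99 = 32*1 + 99 = 32 + 99 = 131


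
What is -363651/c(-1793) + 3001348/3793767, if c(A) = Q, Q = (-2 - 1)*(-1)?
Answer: -459866053091/3793767 ≈ -1.2122e+5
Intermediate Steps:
Q = 3 (Q = -3*(-1) = 3)
c(A) = 3
-363651/c(-1793) + 3001348/3793767 = -363651/3 + 3001348/3793767 = -363651*1/3 + 3001348*(1/3793767) = -121217 + 3001348/3793767 = -459866053091/3793767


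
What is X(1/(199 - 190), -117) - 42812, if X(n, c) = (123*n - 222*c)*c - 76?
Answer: -3083445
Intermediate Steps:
X(n, c) = -76 + c*(-222*c + 123*n) (X(n, c) = (-222*c + 123*n)*c - 76 = c*(-222*c + 123*n) - 76 = -76 + c*(-222*c + 123*n))
X(1/(199 - 190), -117) - 42812 = (-76 - 222*(-117)² + 123*(-117)/(199 - 190)) - 42812 = (-76 - 222*13689 + 123*(-117)/9) - 42812 = (-76 - 3038958 + 123*(-117)*(⅑)) - 42812 = (-76 - 3038958 - 1599) - 42812 = -3040633 - 42812 = -3083445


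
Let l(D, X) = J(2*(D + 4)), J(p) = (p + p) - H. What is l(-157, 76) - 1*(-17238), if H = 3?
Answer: 16623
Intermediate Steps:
J(p) = -3 + 2*p (J(p) = (p + p) - 1*3 = 2*p - 3 = -3 + 2*p)
l(D, X) = 13 + 4*D (l(D, X) = -3 + 2*(2*(D + 4)) = -3 + 2*(2*(4 + D)) = -3 + 2*(8 + 2*D) = -3 + (16 + 4*D) = 13 + 4*D)
l(-157, 76) - 1*(-17238) = (13 + 4*(-157)) - 1*(-17238) = (13 - 628) + 17238 = -615 + 17238 = 16623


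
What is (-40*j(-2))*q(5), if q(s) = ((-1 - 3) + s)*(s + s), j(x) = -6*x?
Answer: -4800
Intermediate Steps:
q(s) = 2*s*(-4 + s) (q(s) = (-4 + s)*(2*s) = 2*s*(-4 + s))
(-40*j(-2))*q(5) = (-(-240)*(-2))*(2*5*(-4 + 5)) = (-40*12)*(2*5*1) = -480*10 = -4800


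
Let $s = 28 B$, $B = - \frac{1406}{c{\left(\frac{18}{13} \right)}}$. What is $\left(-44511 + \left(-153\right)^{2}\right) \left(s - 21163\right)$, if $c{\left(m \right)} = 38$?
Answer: $468443298$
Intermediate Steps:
$B = -37$ ($B = - \frac{1406}{38} = \left(-1406\right) \frac{1}{38} = -37$)
$s = -1036$ ($s = 28 \left(-37\right) = -1036$)
$\left(-44511 + \left(-153\right)^{2}\right) \left(s - 21163\right) = \left(-44511 + \left(-153\right)^{2}\right) \left(-1036 - 21163\right) = \left(-44511 + 23409\right) \left(-22199\right) = \left(-21102\right) \left(-22199\right) = 468443298$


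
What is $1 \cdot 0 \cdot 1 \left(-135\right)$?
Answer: $0$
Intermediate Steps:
$1 \cdot 0 \cdot 1 \left(-135\right) = 0 \cdot 1 \left(-135\right) = 0 \left(-135\right) = 0$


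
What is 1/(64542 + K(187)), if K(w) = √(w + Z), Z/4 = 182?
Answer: 21514/1388556283 - √915/4165668849 ≈ 1.5487e-5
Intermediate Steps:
Z = 728 (Z = 4*182 = 728)
K(w) = √(728 + w) (K(w) = √(w + 728) = √(728 + w))
1/(64542 + K(187)) = 1/(64542 + √(728 + 187)) = 1/(64542 + √915)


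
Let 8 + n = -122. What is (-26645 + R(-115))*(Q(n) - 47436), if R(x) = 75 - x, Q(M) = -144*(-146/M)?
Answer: 1259197764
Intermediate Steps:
n = -130 (n = -8 - 122 = -130)
Q(M) = 21024/M (Q(M) = -144*(-146/M) = -(-21024)/M = 21024/M)
(-26645 + R(-115))*(Q(n) - 47436) = (-26645 + (75 - 1*(-115)))*(21024/(-130) - 47436) = (-26645 + (75 + 115))*(21024*(-1/130) - 47436) = (-26645 + 190)*(-10512/65 - 47436) = -26455*(-3093852/65) = 1259197764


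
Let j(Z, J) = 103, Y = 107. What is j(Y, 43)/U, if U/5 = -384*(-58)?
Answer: 103/111360 ≈ 0.00092493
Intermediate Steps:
U = 111360 (U = 5*(-384*(-58)) = 5*22272 = 111360)
j(Y, 43)/U = 103/111360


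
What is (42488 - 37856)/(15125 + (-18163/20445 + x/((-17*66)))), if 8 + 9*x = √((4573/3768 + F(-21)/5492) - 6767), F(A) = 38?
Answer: 1716415120381258470820768197120/5604329710872876452018814390091 + 4344758415439200*I*√45271064578347858/5604329710872876452018814390091 ≈ 0.30627 + 1.6495e-7*I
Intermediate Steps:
x = -8/9 + I*√45271064578347858/23280588 (x = -8/9 + √((4573/3768 + 38/5492) - 6767)/9 = -8/9 + √((4573*(1/3768) + 38*(1/5492)) - 6767)/9 = -8/9 + √((4573/3768 + 19/2746) - 6767)/9 = -8/9 + √(6314525/5173464 - 6767)/9 = -8/9 + √(-35002516363/5173464)/9 = -8/9 + (I*√45271064578347858/2586732)/9 = -8/9 + I*√45271064578347858/23280588 ≈ -0.88889 + 9.1394*I)
(42488 - 37856)/(15125 + (-18163/20445 + x/((-17*66)))) = (42488 - 37856)/(15125 + (-18163/20445 + (-8/9 + I*√45271064578347858/23280588)/((-17*66)))) = 4632/(15125 + (-18163*1/20445 + (-8/9 + I*√45271064578347858/23280588)/(-1122))) = 4632/(15125 + (-18163/20445 + (-8/9 + I*√45271064578347858/23280588)*(-1/1122))) = 4632/(15125 + (-18163/20445 + (4/5049 - I*√45271064578347858/26120819736))) = 4632/(15125 + (-30541069/34408935 - I*√45271064578347858/26120819736)) = 4632/(520404600806/34408935 - I*√45271064578347858/26120819736)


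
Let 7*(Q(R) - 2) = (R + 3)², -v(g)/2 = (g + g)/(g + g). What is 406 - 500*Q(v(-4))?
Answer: -4658/7 ≈ -665.43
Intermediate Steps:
v(g) = -2 (v(g) = -2*(g + g)/(g + g) = -2*2*g/(2*g) = -2*2*g*1/(2*g) = -2*1 = -2)
Q(R) = 2 + (3 + R)²/7 (Q(R) = 2 + (R + 3)²/7 = 2 + (3 + R)²/7)
406 - 500*Q(v(-4)) = 406 - 500*(2 + (3 - 2)²/7) = 406 - 500*(2 + (⅐)*1²) = 406 - 500*(2 + (⅐)*1) = 406 - 500*(2 + ⅐) = 406 - 500*15/7 = 406 - 7500/7 = -4658/7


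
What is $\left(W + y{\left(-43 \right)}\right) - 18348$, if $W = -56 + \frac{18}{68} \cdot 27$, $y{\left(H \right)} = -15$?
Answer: $- \frac{626003}{34} \approx -18412.0$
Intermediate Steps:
$W = - \frac{1661}{34}$ ($W = -56 + 18 \cdot \frac{1}{68} \cdot 27 = -56 + \frac{9}{34} \cdot 27 = -56 + \frac{243}{34} = - \frac{1661}{34} \approx -48.853$)
$\left(W + y{\left(-43 \right)}\right) - 18348 = \left(- \frac{1661}{34} - 15\right) - 18348 = - \frac{2171}{34} - 18348 = - \frac{626003}{34}$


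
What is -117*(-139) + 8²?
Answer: 16327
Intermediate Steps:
-117*(-139) + 8² = 16263 + 64 = 16327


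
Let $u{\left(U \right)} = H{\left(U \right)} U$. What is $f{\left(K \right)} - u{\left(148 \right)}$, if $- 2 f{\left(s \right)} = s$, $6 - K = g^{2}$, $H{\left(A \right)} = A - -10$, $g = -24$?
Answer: $-23099$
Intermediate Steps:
$H{\left(A \right)} = 10 + A$ ($H{\left(A \right)} = A + 10 = 10 + A$)
$K = -570$ ($K = 6 - \left(-24\right)^{2} = 6 - 576 = -570$)
$u{\left(U \right)} = U \left(10 + U\right)$ ($u{\left(U \right)} = \left(10 + U\right) U = U \left(10 + U\right)$)
$f{\left(s \right)} = - \frac{s}{2}$
$f{\left(K \right)} - u{\left(148 \right)} = \left(- \frac{1}{2}\right) \left(-570\right) - 148 \left(10 + 148\right) = 285 - 148 \cdot 158 = 285 - 23384 = -23099$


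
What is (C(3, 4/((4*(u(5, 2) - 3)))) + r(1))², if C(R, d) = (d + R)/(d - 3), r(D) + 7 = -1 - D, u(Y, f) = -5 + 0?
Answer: 61504/625 ≈ 98.406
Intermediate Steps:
u(Y, f) = -5
r(D) = -8 - D (r(D) = -7 + (-1 - D) = -8 - D)
C(R, d) = (R + d)/(-3 + d)
(C(3, 4/((4*(u(5, 2) - 3)))) + r(1))² = ((3 + 4/((4*(-5 - 3))))/(-3 + 4/((4*(-5 - 3)))) + (-8 - 1*1))² = ((3 + 4/((4*(-8))))/(-3 + 4/((4*(-8)))) + (-8 - 1))² = ((3 + 4/(-32))/(-3 + 4/(-32)) - 9)² = ((3 + 4*(-1/32))/(-3 + 4*(-1/32)) - 9)² = ((3 - ⅛)/(-3 - ⅛) - 9)² = ((23/8)/(-25/8) - 9)² = (-8/25*23/8 - 9)² = (-23/25 - 9)² = (-248/25)² = 61504/625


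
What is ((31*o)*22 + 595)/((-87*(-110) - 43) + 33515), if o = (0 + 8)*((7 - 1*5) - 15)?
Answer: -70333/43042 ≈ -1.6341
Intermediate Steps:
o = -104 (o = 8*((7 - 5) - 15) = 8*(2 - 15) = 8*(-13) = -104)
((31*o)*22 + 595)/((-87*(-110) - 43) + 33515) = ((31*(-104))*22 + 595)/((-87*(-110) - 43) + 33515) = (-3224*22 + 595)/((9570 - 43) + 33515) = (-70928 + 595)/(9527 + 33515) = -70333/43042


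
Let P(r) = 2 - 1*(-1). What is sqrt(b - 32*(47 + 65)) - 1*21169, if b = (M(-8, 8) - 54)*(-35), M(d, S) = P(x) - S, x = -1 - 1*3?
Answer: -21169 + 7*I*sqrt(31) ≈ -21169.0 + 38.974*I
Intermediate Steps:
x = -4 (x = -1 - 3 = -4)
P(r) = 3 (P(r) = 2 + 1 = 3)
M(d, S) = 3 - S
b = 2065 (b = ((3 - 1*8) - 54)*(-35) = ((3 - 8) - 54)*(-35) = (-5 - 54)*(-35) = -59*(-35) = 2065)
sqrt(b - 32*(47 + 65)) - 1*21169 = sqrt(2065 - 32*(47 + 65)) - 1*21169 = sqrt(2065 - 32*112) - 21169 = sqrt(2065 - 3584) - 21169 = sqrt(-1519) - 21169 = 7*I*sqrt(31) - 21169 = -21169 + 7*I*sqrt(31)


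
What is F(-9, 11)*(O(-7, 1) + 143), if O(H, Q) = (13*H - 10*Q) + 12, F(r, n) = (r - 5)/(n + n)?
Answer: -378/11 ≈ -34.364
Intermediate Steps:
F(r, n) = (-5 + r)/(2*n) (F(r, n) = (-5 + r)/((2*n)) = (-5 + r)*(1/(2*n)) = (-5 + r)/(2*n))
O(H, Q) = 12 - 10*Q + 13*H (O(H, Q) = (-10*Q + 13*H) + 12 = 12 - 10*Q + 13*H)
F(-9, 11)*(O(-7, 1) + 143) = ((½)*(-5 - 9)/11)*((12 - 10*1 + 13*(-7)) + 143) = ((½)*(1/11)*(-14))*((12 - 10 - 91) + 143) = -7*(-89 + 143)/11 = -7/11*54 = -378/11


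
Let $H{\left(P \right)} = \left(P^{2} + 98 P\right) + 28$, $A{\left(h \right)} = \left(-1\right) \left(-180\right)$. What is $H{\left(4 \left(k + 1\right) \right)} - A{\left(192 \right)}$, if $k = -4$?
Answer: $-1184$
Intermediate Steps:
$A{\left(h \right)} = 180$
$H{\left(P \right)} = 28 + P^{2} + 98 P$
$H{\left(4 \left(k + 1\right) \right)} - A{\left(192 \right)} = \left(28 + \left(4 \left(-4 + 1\right)\right)^{2} + 98 \cdot 4 \left(-4 + 1\right)\right) - 180 = \left(28 + \left(4 \left(-3\right)\right)^{2} + 98 \cdot 4 \left(-3\right)\right) - 180 = \left(28 + \left(-12\right)^{2} + 98 \left(-12\right)\right) - 180 = \left(28 + 144 - 1176\right) - 180 = -1004 - 180 = -1184$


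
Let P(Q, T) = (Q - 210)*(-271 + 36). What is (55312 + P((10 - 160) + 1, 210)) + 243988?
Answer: 383665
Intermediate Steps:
P(Q, T) = 49350 - 235*Q (P(Q, T) = (-210 + Q)*(-235) = 49350 - 235*Q)
(55312 + P((10 - 160) + 1, 210)) + 243988 = (55312 + (49350 - 235*((10 - 160) + 1))) + 243988 = (55312 + (49350 - 235*(-150 + 1))) + 243988 = (55312 + (49350 - 235*(-149))) + 243988 = (55312 + (49350 + 35015)) + 243988 = (55312 + 84365) + 243988 = 139677 + 243988 = 383665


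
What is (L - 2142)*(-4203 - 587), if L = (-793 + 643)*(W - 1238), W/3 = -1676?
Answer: -4491860820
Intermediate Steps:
W = -5028 (W = 3*(-1676) = -5028)
L = 939900 (L = (-793 + 643)*(-5028 - 1238) = -150*(-6266) = 939900)
(L - 2142)*(-4203 - 587) = (939900 - 2142)*(-4203 - 587) = 937758*(-4790) = -4491860820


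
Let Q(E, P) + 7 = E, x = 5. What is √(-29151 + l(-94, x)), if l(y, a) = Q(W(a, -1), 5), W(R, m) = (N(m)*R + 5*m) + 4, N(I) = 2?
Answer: I*√29149 ≈ 170.73*I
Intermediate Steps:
W(R, m) = 4 + 2*R + 5*m (W(R, m) = (2*R + 5*m) + 4 = 4 + 2*R + 5*m)
Q(E, P) = -7 + E
l(y, a) = -8 + 2*a (l(y, a) = -7 + (4 + 2*a + 5*(-1)) = -7 + (4 + 2*a - 5) = -7 + (-1 + 2*a) = -8 + 2*a)
√(-29151 + l(-94, x)) = √(-29151 + (-8 + 2*5)) = √(-29151 + (-8 + 10)) = √(-29151 + 2) = √(-29149) = I*√29149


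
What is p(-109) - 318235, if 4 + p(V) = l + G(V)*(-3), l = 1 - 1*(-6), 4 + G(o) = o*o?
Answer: -353863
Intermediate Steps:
G(o) = -4 + o² (G(o) = -4 + o*o = -4 + o²)
l = 7 (l = 1 + 6 = 7)
p(V) = 15 - 3*V² (p(V) = -4 + (7 + (-4 + V²)*(-3)) = -4 + (7 + (12 - 3*V²)) = -4 + (19 - 3*V²) = 15 - 3*V²)
p(-109) - 318235 = (15 - 3*(-109)²) - 318235 = (15 - 3*11881) - 318235 = (15 - 35643) - 318235 = -35628 - 318235 = -353863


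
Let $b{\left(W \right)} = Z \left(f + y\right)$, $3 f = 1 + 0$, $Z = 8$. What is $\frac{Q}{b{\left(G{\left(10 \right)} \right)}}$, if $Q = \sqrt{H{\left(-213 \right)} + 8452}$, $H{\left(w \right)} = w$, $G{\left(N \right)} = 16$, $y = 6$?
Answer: $\frac{3 \sqrt{8239}}{152} \approx 1.7915$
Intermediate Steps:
$f = \frac{1}{3}$ ($f = \frac{1 + 0}{3} = \frac{1}{3} \cdot 1 = \frac{1}{3} \approx 0.33333$)
$b{\left(W \right)} = \frac{152}{3}$ ($b{\left(W \right)} = 8 \left(\frac{1}{3} + 6\right) = 8 \cdot \frac{19}{3} = \frac{152}{3}$)
$Q = \sqrt{8239}$ ($Q = \sqrt{-213 + 8452} = \sqrt{8239} \approx 90.769$)
$\frac{Q}{b{\left(G{\left(10 \right)} \right)}} = \frac{\sqrt{8239}}{\frac{152}{3}} = \sqrt{8239} \cdot \frac{3}{152} = \frac{3 \sqrt{8239}}{152}$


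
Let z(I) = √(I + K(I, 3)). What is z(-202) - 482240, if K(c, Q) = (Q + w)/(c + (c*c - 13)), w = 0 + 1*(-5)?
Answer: -482240 + 2*I*√83197099805/40589 ≈ -4.8224e+5 + 14.213*I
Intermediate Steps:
w = -5 (w = 0 - 5 = -5)
K(c, Q) = (-5 + Q)/(-13 + c + c²) (K(c, Q) = (Q - 5)/(c + (c*c - 13)) = (-5 + Q)/(c + (c² - 13)) = (-5 + Q)/(c + (-13 + c²)) = (-5 + Q)/(-13 + c + c²))
z(I) = √(I - 2/(-13 + I + I²)) (z(I) = √(I + (-5 + 3)/(-13 + I + I²)) = √(I - 2/(-13 + I + I²)))
z(-202) - 482240 = √((-2 - 202*(-13 - 202 + (-202)²))/(-13 - 202 + (-202)²)) - 482240 = √((-2 - 202*(-13 - 202 + 40804))/(-13 - 202 + 40804)) - 482240 = √((-2 - 202*40589)/40589) - 482240 = √((-2 - 8198978)/40589) - 482240 = √((1/40589)*(-8198980)) - 482240 = √(-8198980/40589) - 482240 = 2*I*√83197099805/40589 - 482240 = -482240 + 2*I*√83197099805/40589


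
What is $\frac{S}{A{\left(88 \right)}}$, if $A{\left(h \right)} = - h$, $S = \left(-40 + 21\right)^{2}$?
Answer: $- \frac{361}{88} \approx -4.1023$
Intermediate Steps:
$S = 361$ ($S = \left(-19\right)^{2} = 361$)
$\frac{S}{A{\left(88 \right)}} = \frac{361}{\left(-1\right) 88} = \frac{361}{-88} = 361 \left(- \frac{1}{88}\right) = - \frac{361}{88}$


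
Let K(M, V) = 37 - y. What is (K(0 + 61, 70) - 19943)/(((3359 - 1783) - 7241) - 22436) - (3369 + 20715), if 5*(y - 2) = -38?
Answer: -3383822918/140505 ≈ -24083.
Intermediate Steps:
y = -28/5 (y = 2 + (1/5)*(-38) = 2 - 38/5 = -28/5 ≈ -5.6000)
K(M, V) = 213/5 (K(M, V) = 37 - 1*(-28/5) = 37 + 28/5 = 213/5)
(K(0 + 61, 70) - 19943)/(((3359 - 1783) - 7241) - 22436) - (3369 + 20715) = (213/5 - 19943)/(((3359 - 1783) - 7241) - 22436) - (3369 + 20715) = -99502/(5*((1576 - 7241) - 22436)) - 1*24084 = -99502/(5*(-5665 - 22436)) - 24084 = -99502/5/(-28101) - 24084 = -99502/5*(-1/28101) - 24084 = 99502/140505 - 24084 = -3383822918/140505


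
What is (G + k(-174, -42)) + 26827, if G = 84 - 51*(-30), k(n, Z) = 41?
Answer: 28482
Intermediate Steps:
G = 1614 (G = 84 + 1530 = 1614)
(G + k(-174, -42)) + 26827 = (1614 + 41) + 26827 = 1655 + 26827 = 28482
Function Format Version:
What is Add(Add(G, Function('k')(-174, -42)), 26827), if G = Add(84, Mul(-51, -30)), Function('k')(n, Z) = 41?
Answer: 28482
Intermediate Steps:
G = 1614 (G = Add(84, 1530) = 1614)
Add(Add(G, Function('k')(-174, -42)), 26827) = Add(Add(1614, 41), 26827) = Add(1655, 26827) = 28482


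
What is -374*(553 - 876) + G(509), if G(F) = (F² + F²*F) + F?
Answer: 132252621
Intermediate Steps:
G(F) = F + F² + F³ (G(F) = (F² + F³) + F = F + F² + F³)
-374*(553 - 876) + G(509) = -374*(553 - 876) + 509*(1 + 509 + 509²) = -374*(-323) + 509*(1 + 509 + 259081) = 120802 + 509*259591 = 120802 + 132131819 = 132252621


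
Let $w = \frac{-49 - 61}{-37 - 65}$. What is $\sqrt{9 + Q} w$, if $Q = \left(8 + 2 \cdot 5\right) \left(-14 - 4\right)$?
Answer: $\frac{55 i \sqrt{35}}{17} \approx 19.14 i$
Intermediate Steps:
$Q = -324$ ($Q = \left(8 + 10\right) \left(-18\right) = 18 \left(-18\right) = -324$)
$w = \frac{55}{51}$ ($w = - \frac{110}{-102} = \left(-110\right) \left(- \frac{1}{102}\right) = \frac{55}{51} \approx 1.0784$)
$\sqrt{9 + Q} w = \sqrt{9 - 324} \cdot \frac{55}{51} = \sqrt{-315} \cdot \frac{55}{51} = 3 i \sqrt{35} \cdot \frac{55}{51} = \frac{55 i \sqrt{35}}{17}$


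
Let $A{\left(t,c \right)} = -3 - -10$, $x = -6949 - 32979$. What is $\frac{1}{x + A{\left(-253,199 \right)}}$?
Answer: $- \frac{1}{39921} \approx -2.5049 \cdot 10^{-5}$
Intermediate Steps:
$x = -39928$ ($x = -6949 - 32979 = -39928$)
$A{\left(t,c \right)} = 7$ ($A{\left(t,c \right)} = -3 + 10 = 7$)
$\frac{1}{x + A{\left(-253,199 \right)}} = \frac{1}{-39928 + 7} = \frac{1}{-39921} = - \frac{1}{39921}$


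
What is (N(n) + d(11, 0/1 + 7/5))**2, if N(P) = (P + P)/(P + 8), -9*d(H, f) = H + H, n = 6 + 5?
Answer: 48400/29241 ≈ 1.6552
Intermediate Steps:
n = 11
d(H, f) = -2*H/9 (d(H, f) = -(H + H)/9 = -2*H/9)
N(P) = 2*P/(8 + P) (N(P) = (2*P)/(8 + P) = 2*P/(8 + P))
(N(n) + d(11, 0/1 + 7/5))**2 = (2*11/(8 + 11) - 2/9*11)**2 = (2*11/19 - 22/9)**2 = (2*11*(1/19) - 22/9)**2 = (22/19 - 22/9)**2 = (-220/171)**2 = 48400/29241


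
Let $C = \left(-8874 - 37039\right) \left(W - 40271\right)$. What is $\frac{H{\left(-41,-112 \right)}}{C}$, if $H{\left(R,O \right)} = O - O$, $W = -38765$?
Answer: $0$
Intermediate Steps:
$C = 3628779868$ ($C = \left(-8874 - 37039\right) \left(-38765 - 40271\right) = \left(-45913\right) \left(-79036\right) = 3628779868$)
$H{\left(R,O \right)} = 0$
$\frac{H{\left(-41,-112 \right)}}{C} = \frac{0}{3628779868} = 0 \cdot \frac{1}{3628779868} = 0$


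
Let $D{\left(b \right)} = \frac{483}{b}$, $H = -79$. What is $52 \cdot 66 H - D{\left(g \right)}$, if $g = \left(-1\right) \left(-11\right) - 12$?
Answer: $-270645$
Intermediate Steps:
$g = -1$ ($g = 11 - 12 = -1$)
$52 \cdot 66 H - D{\left(g \right)} = 52 \cdot 66 \left(-79\right) - \frac{483}{-1} = 3432 \left(-79\right) - 483 \left(-1\right) = -271128 - -483 = -271128 + 483 = -270645$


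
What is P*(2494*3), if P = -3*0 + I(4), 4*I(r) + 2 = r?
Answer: 3741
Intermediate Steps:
I(r) = -½ + r/4
P = ½ (P = -3*0 + (-½ + (¼)*4) = 0 + (-½ + 1) = 0 + ½ = ½ ≈ 0.50000)
P*(2494*3) = (2494*3)/2 = (½)*7482 = 3741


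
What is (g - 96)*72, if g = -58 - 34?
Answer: -13536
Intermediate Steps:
g = -92
(g - 96)*72 = (-92 - 96)*72 = -188*72 = -13536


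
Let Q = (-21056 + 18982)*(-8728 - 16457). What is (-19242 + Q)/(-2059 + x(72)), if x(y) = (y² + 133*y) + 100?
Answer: 17404816/4267 ≈ 4078.9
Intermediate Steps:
Q = 52233690 (Q = -2074*(-25185) = 52233690)
x(y) = 100 + y² + 133*y
(-19242 + Q)/(-2059 + x(72)) = (-19242 + 52233690)/(-2059 + (100 + 72² + 133*72)) = 52214448/(-2059 + (100 + 5184 + 9576)) = 52214448/(-2059 + 14860) = 52214448/12801 = 52214448*(1/12801) = 17404816/4267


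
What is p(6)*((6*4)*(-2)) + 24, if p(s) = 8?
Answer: -360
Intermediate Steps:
p(6)*((6*4)*(-2)) + 24 = 8*((6*4)*(-2)) + 24 = 8*(24*(-2)) + 24 = 8*(-48) + 24 = -384 + 24 = -360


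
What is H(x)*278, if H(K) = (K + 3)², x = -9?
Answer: 10008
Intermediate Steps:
H(K) = (3 + K)²
H(x)*278 = (3 - 9)²*278 = (-6)²*278 = 36*278 = 10008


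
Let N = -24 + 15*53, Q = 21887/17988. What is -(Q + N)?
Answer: -13890635/17988 ≈ -772.22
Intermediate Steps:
Q = 21887/17988 (Q = 21887*(1/17988) = 21887/17988 ≈ 1.2168)
N = 771 (N = -24 + 795 = 771)
-(Q + N) = -(21887/17988 + 771) = -1*13890635/17988 = -13890635/17988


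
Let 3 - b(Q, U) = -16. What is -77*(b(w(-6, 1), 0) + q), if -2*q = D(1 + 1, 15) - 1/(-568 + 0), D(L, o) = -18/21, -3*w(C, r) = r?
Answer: -1699379/1136 ≈ -1495.9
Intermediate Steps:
w(C, r) = -r/3
b(Q, U) = 19 (b(Q, U) = 3 - 1*(-16) = 3 + 16 = 19)
D(L, o) = -6/7 (D(L, o) = -18*1/21 = -6/7)
q = 3401/7952 (q = -(-6/7 - 1/(-568 + 0))/2 = -(-6/7 - 1/(-568))/2 = -(-6/7 - 1*(-1/568))/2 = -(-6/7 + 1/568)/2 = -1/2*(-3401/3976) = 3401/7952 ≈ 0.42769)
-77*(b(w(-6, 1), 0) + q) = -77*(19 + 3401/7952) = -77*154489/7952 = -1699379/1136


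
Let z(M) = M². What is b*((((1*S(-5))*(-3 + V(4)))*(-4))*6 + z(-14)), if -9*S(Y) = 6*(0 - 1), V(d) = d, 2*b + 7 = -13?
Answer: -1800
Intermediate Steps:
b = -10 (b = -7/2 + (½)*(-13) = -7/2 - 13/2 = -10)
S(Y) = ⅔ (S(Y) = -2*(0 - 1)/3 = -2*(-1)/3 = -⅑*(-6) = ⅔)
b*((((1*S(-5))*(-3 + V(4)))*(-4))*6 + z(-14)) = -10*((((1*(⅔))*(-3 + 4))*(-4))*6 + (-14)²) = -10*((((⅔)*1)*(-4))*6 + 196) = -10*(((⅔)*(-4))*6 + 196) = -10*(-8/3*6 + 196) = -10*(-16 + 196) = -10*180 = -1800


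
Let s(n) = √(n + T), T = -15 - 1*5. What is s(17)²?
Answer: -3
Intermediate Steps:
T = -20 (T = -15 - 5 = -20)
s(n) = √(-20 + n) (s(n) = √(n - 20) = √(-20 + n))
s(17)² = (√(-20 + 17))² = (√(-3))² = (I*√3)² = -3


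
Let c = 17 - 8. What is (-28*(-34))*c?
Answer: 8568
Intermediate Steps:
c = 9
(-28*(-34))*c = -28*(-34)*9 = 952*9 = 8568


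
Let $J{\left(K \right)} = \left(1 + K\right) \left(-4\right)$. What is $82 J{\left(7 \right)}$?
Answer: $-2624$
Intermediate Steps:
$J{\left(K \right)} = -4 - 4 K$
$82 J{\left(7 \right)} = 82 \left(-4 - 28\right) = 82 \left(-32\right) = -2624$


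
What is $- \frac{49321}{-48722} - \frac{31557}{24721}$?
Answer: $- \frac{318255713}{1204456562} \approx -0.26423$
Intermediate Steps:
$- \frac{49321}{-48722} - \frac{31557}{24721} = \left(-49321\right) \left(- \frac{1}{48722}\right) - \frac{31557}{24721} = \frac{49321}{48722} - \frac{31557}{24721} = - \frac{318255713}{1204456562}$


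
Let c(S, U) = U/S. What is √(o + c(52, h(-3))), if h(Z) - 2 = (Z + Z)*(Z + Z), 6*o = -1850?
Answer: I*√1871454/78 ≈ 17.539*I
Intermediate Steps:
o = -925/3 (o = (⅙)*(-1850) = -925/3 ≈ -308.33)
h(Z) = 2 + 4*Z² (h(Z) = 2 + (Z + Z)*(Z + Z) = 2 + (2*Z)*(2*Z) = 2 + 4*Z²)
√(o + c(52, h(-3))) = √(-925/3 + (2 + 4*(-3)²)/52) = √(-925/3 + (2 + 4*9)*(1/52)) = √(-925/3 + (2 + 36)*(1/52)) = √(-925/3 + 38*(1/52)) = √(-925/3 + 19/26) = √(-23993/78) = I*√1871454/78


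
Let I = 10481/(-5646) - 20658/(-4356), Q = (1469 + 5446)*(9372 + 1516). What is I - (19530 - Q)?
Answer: 2337390142091/31053 ≈ 7.5271e+7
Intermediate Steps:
Q = 75290520 (Q = 6915*10888 = 75290520)
I = 89621/31053 (I = 10481*(-1/5646) - 20658*(-1/4356) = -10481/5646 + 313/66 = 89621/31053 ≈ 2.8861)
I - (19530 - Q) = 89621/31053 - (19530 - 1*75290520) = 89621/31053 - (19530 - 75290520) = 89621/31053 - 1*(-75270990) = 89621/31053 + 75270990 = 2337390142091/31053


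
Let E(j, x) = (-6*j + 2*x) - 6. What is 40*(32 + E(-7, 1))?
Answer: 2800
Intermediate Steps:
E(j, x) = -6 - 6*j + 2*x
40*(32 + E(-7, 1)) = 40*(32 + (-6 - 6*(-7) + 2*1)) = 40*(32 + (-6 + 42 + 2)) = 40*(32 + 38) = 40*70 = 2800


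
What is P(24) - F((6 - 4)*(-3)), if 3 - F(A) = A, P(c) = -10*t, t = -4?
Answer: 31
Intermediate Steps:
P(c) = 40 (P(c) = -10*(-4) = 40)
F(A) = 3 - A
P(24) - F((6 - 4)*(-3)) = 40 - (3 - (6 - 4)*(-3)) = 40 - (3 - 2*(-3)) = 40 - (3 - 1*(-6)) = 40 - (3 + 6) = 40 - 1*9 = 40 - 9 = 31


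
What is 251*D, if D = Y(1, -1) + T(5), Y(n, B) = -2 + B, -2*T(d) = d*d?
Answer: -7781/2 ≈ -3890.5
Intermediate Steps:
T(d) = -d**2/2 (T(d) = -d*d/2 = -d**2/2)
D = -31/2 (D = (-2 - 1) - 1/2*5**2 = -3 - 1/2*25 = -3 - 25/2 = -31/2 ≈ -15.500)
251*D = 251*(-31/2) = -7781/2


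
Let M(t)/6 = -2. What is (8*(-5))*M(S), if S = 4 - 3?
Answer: 480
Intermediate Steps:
S = 1
M(t) = -12 (M(t) = 6*(-2) = -12)
(8*(-5))*M(S) = (8*(-5))*(-12) = -40*(-12) = 480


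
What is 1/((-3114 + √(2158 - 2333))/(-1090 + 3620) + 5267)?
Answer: 3064151080/16135112289181 - 1150*I*√7/16135112289181 ≈ 0.00018991 - 1.8857e-10*I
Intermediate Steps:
1/((-3114 + √(2158 - 2333))/(-1090 + 3620) + 5267) = 1/((-3114 + √(-175))/2530 + 5267) = 1/((-3114 + 5*I*√7)*(1/2530) + 5267) = 1/((-1557/1265 + I*√7/506) + 5267) = 1/(6661198/1265 + I*√7/506)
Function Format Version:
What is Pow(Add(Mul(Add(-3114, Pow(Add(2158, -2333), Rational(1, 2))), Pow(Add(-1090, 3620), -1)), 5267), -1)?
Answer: Add(Rational(3064151080, 16135112289181), Mul(Rational(-1150, 16135112289181), I, Pow(7, Rational(1, 2)))) ≈ Add(0.00018991, Mul(-1.8857e-10, I))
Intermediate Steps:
Pow(Add(Mul(Add(-3114, Pow(Add(2158, -2333), Rational(1, 2))), Pow(Add(-1090, 3620), -1)), 5267), -1) = Pow(Add(Mul(Add(-3114, Pow(-175, Rational(1, 2))), Pow(2530, -1)), 5267), -1) = Pow(Add(Mul(Add(-3114, Mul(5, I, Pow(7, Rational(1, 2)))), Rational(1, 2530)), 5267), -1) = Pow(Add(Add(Rational(-1557, 1265), Mul(Rational(1, 506), I, Pow(7, Rational(1, 2)))), 5267), -1) = Pow(Add(Rational(6661198, 1265), Mul(Rational(1, 506), I, Pow(7, Rational(1, 2)))), -1)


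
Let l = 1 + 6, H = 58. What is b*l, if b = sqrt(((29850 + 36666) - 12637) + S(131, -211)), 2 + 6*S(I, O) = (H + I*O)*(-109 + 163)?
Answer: 7*I*sqrt(1749315)/3 ≈ 3086.1*I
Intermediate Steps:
l = 7
S(I, O) = 1565/3 + 9*I*O (S(I, O) = -1/3 + ((58 + I*O)*(-109 + 163))/6 = -1/3 + ((58 + I*O)*54)/6 = -1/3 + (3132 + 54*I*O)/6 = -1/3 + (522 + 9*I*O) = 1565/3 + 9*I*O)
b = I*sqrt(1749315)/3 (b = sqrt(((29850 + 36666) - 12637) + (1565/3 + 9*131*(-211))) = sqrt((66516 - 12637) + (1565/3 - 248769)) = sqrt(53879 - 744742/3) = sqrt(-583105/3) = I*sqrt(1749315)/3 ≈ 440.87*I)
b*l = (I*sqrt(1749315)/3)*7 = 7*I*sqrt(1749315)/3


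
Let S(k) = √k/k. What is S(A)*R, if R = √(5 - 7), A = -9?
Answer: √2/3 ≈ 0.47140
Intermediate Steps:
R = I*√2 (R = √(-2) = I*√2 ≈ 1.4142*I)
S(k) = k^(-½)
S(A)*R = (I*√2)/√(-9) = (-I/3)*(I*√2) = √2/3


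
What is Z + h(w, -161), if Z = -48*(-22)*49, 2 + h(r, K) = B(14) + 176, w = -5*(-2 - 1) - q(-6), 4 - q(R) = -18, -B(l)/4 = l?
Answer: 51862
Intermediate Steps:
B(l) = -4*l
q(R) = 22 (q(R) = 4 - 1*(-18) = 4 + 18 = 22)
w = -7 (w = -5*(-2 - 1) - 1*22 = -5*(-3) - 22 = 15 - 22 = -7)
h(r, K) = 118 (h(r, K) = -2 + (-4*14 + 176) = -2 + (-56 + 176) = -2 + 120 = 118)
Z = 51744 (Z = 1056*49 = 51744)
Z + h(w, -161) = 51744 + 118 = 51862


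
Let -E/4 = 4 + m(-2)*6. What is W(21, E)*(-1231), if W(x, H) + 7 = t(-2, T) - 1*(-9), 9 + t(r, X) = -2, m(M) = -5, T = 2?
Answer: 11079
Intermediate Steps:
t(r, X) = -11 (t(r, X) = -9 - 2 = -11)
E = 104 (E = -4*(4 - 5*6) = -4*(4 - 30) = -4*(-26) = 104)
W(x, H) = -9 (W(x, H) = -7 + (-11 - 1*(-9)) = -7 + (-11 + 9) = -7 - 2 = -9)
W(21, E)*(-1231) = -9*(-1231) = 11079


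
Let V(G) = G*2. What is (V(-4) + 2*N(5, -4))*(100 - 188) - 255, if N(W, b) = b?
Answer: 1153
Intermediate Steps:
V(G) = 2*G
(V(-4) + 2*N(5, -4))*(100 - 188) - 255 = (2*(-4) + 2*(-4))*(100 - 188) - 255 = (-8 - 8)*(-88) - 255 = -16*(-88) - 255 = 1408 - 255 = 1153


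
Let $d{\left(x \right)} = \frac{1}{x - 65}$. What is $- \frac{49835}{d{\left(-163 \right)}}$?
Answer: $11362380$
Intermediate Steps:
$d{\left(x \right)} = \frac{1}{-65 + x}$
$- \frac{49835}{d{\left(-163 \right)}} = - \frac{49835}{\frac{1}{-65 - 163}} = - \frac{49835}{\frac{1}{-228}} = - \frac{49835}{- \frac{1}{228}} = \left(-49835\right) \left(-228\right) = 11362380$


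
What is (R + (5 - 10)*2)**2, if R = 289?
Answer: 77841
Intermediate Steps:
(R + (5 - 10)*2)**2 = (289 + (5 - 10)*2)**2 = (289 - 5*2)**2 = (289 - 10)**2 = 279**2 = 77841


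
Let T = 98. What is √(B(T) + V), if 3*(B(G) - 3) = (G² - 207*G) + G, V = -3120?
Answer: I*√6645 ≈ 81.517*I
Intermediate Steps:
B(G) = 3 - 206*G/3 + G²/3 (B(G) = 3 + ((G² - 207*G) + G)/3 = 3 + (G² - 206*G)/3 = 3 + (-206*G/3 + G²/3) = 3 - 206*G/3 + G²/3)
√(B(T) + V) = √((3 - 206/3*98 + (⅓)*98²) - 3120) = √((3 - 20188/3 + (⅓)*9604) - 3120) = √((3 - 20188/3 + 9604/3) - 3120) = √(-3525 - 3120) = √(-6645) = I*√6645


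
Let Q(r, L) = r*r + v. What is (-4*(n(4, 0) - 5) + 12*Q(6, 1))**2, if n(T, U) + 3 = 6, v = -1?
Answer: 183184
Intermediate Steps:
n(T, U) = 3 (n(T, U) = -3 + 6 = 3)
Q(r, L) = -1 + r**2 (Q(r, L) = r*r - 1 = r**2 - 1 = -1 + r**2)
(-4*(n(4, 0) - 5) + 12*Q(6, 1))**2 = (-4*(3 - 5) + 12*(-1 + 6**2))**2 = (-4*(-2) + 12*(-1 + 36))**2 = (8 + 12*35)**2 = (8 + 420)**2 = 428**2 = 183184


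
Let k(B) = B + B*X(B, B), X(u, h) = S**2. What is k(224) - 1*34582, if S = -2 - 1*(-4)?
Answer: -33462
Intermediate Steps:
S = 2 (S = -2 + 4 = 2)
X(u, h) = 4 (X(u, h) = 2**2 = 4)
k(B) = 5*B (k(B) = B + B*4 = B + 4*B = 5*B)
k(224) - 1*34582 = 5*224 - 1*34582 = 1120 - 34582 = -33462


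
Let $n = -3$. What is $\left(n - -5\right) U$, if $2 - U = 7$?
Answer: $-10$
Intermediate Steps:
$U = -5$ ($U = 2 - 7 = -5$)
$\left(n - -5\right) U = \left(-3 - -5\right) \left(-5\right) = \left(-3 + \left(-2 + 7\right)\right) \left(-5\right) = \left(-3 + 5\right) \left(-5\right) = 2 \left(-5\right) = -10$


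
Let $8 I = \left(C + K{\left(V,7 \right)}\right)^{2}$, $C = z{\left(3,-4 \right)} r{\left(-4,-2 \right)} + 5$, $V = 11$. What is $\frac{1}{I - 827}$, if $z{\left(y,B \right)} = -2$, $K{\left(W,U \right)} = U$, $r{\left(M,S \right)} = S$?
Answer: $- \frac{1}{795} \approx -0.0012579$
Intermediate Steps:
$C = 9$ ($C = \left(-2\right) \left(-2\right) + 5 = 4 + 5 = 9$)
$I = 32$ ($I = \frac{\left(9 + 7\right)^{2}}{8} = \frac{16^{2}}{8} = \frac{1}{8} \cdot 256 = 32$)
$\frac{1}{I - 827} = \frac{1}{32 - 827} = \frac{1}{-795} = - \frac{1}{795}$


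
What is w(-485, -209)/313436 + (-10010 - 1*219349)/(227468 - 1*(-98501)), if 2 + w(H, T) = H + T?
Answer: -18029060487/25542604871 ≈ -0.70584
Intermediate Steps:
w(H, T) = -2 + H + T (w(H, T) = -2 + (H + T) = -2 + H + T)
w(-485, -209)/313436 + (-10010 - 1*219349)/(227468 - 1*(-98501)) = (-2 - 485 - 209)/313436 + (-10010 - 1*219349)/(227468 - 1*(-98501)) = -696*1/313436 + (-10010 - 219349)/(227468 + 98501) = -174/78359 - 229359/325969 = -18029060487/25542604871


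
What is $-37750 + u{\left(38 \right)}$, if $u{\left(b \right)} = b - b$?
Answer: $-37750$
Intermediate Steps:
$u{\left(b \right)} = 0$
$-37750 + u{\left(38 \right)} = -37750 + 0 = -37750$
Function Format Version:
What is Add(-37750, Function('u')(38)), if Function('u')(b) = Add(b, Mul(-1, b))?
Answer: -37750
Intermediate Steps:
Function('u')(b) = 0
Add(-37750, Function('u')(38)) = Add(-37750, 0) = -37750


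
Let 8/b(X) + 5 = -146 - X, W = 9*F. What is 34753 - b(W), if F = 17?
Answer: 1320615/38 ≈ 34753.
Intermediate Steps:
W = 153 (W = 9*17 = 153)
b(X) = 8/(-151 - X) (b(X) = 8/(-5 + (-146 - X)) = 8/(-151 - X))
34753 - b(W) = 34753 - (-8)/(151 + 153) = 34753 - (-8)/304 = 34753 - 1*(-1/38) = 34753 + 1/38 = 1320615/38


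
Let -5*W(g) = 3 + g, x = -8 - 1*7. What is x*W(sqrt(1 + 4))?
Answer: 9 + 3*sqrt(5) ≈ 15.708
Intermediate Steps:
x = -15 (x = -8 - 7 = -15)
W(g) = -3/5 - g/5 (W(g) = -(3 + g)/5 = -3/5 - g/5)
x*W(sqrt(1 + 4)) = -15*(-3/5 - sqrt(1 + 4)/5) = -15*(-3/5 - sqrt(5)/5) = 9 + 3*sqrt(5)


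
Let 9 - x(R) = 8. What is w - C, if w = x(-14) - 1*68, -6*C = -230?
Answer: -316/3 ≈ -105.33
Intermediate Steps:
C = 115/3 (C = -1/6*(-230) = 115/3 ≈ 38.333)
x(R) = 1 (x(R) = 9 - 1*8 = 9 - 8 = 1)
w = -67 (w = 1 - 1*68 = 1 - 68 = -67)
w - C = -67 - 1*115/3 = -67 - 115/3 = -316/3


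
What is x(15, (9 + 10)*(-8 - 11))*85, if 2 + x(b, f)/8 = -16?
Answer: -12240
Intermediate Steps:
x(b, f) = -144 (x(b, f) = -16 + 8*(-16) = -16 - 128 = -144)
x(15, (9 + 10)*(-8 - 11))*85 = -144*85 = -12240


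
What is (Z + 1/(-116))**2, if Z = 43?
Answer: 24870169/13456 ≈ 1848.3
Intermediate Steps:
(Z + 1/(-116))**2 = (43 + 1/(-116))**2 = (43 - 1/116)**2 = (4987/116)**2 = 24870169/13456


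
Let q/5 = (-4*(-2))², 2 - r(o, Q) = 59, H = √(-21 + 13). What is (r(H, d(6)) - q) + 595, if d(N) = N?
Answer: 218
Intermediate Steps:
H = 2*I*√2 (H = √(-8) = 2*I*√2 ≈ 2.8284*I)
r(o, Q) = -57 (r(o, Q) = 2 - 1*59 = 2 - 59 = -57)
q = 320 (q = 5*(-4*(-2))² = 5*8² = 5*64 = 320)
(r(H, d(6)) - q) + 595 = (-57 - 1*320) + 595 = (-57 - 320) + 595 = -377 + 595 = 218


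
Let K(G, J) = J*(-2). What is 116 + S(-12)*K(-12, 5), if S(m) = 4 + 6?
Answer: 16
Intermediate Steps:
K(G, J) = -2*J
S(m) = 10
116 + S(-12)*K(-12, 5) = 116 + 10*(-2*5) = 116 + 10*(-10) = 116 - 100 = 16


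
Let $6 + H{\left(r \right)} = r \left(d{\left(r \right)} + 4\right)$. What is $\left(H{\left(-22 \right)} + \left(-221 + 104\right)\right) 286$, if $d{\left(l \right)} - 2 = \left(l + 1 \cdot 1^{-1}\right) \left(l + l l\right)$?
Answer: $60972054$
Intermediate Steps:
$d{\left(l \right)} = 2 + \left(1 + l\right) \left(l + l^{2}\right)$ ($d{\left(l \right)} = 2 + \left(l + 1 \cdot 1^{-1}\right) \left(l + l l\right) = 2 + \left(l + 1 \cdot 1\right) \left(l + l^{2}\right) = 2 + \left(l + 1\right) \left(l + l^{2}\right) = 2 + \left(1 + l\right) \left(l + l^{2}\right)$)
$H{\left(r \right)} = -6 + r \left(6 + r + r^{3} + 2 r^{2}\right)$ ($H{\left(r \right)} = -6 + r \left(\left(2 + r + r^{3} + 2 r^{2}\right) + 4\right) = -6 + r \left(6 + r + r^{3} + 2 r^{2}\right)$)
$\left(H{\left(-22 \right)} + \left(-221 + 104\right)\right) 286 = \left(\left(-6 + \left(-22\right)^{2} + \left(-22\right)^{4} + 2 \left(-22\right)^{3} + 6 \left(-22\right)\right) + \left(-221 + 104\right)\right) 286 = \left(\left(-6 + 484 + 234256 + 2 \left(-10648\right) - 132\right) - 117\right) 286 = \left(\left(-6 + 484 + 234256 - 21296 - 132\right) - 117\right) 286 = \left(213306 - 117\right) 286 = 213189 \cdot 286 = 60972054$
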